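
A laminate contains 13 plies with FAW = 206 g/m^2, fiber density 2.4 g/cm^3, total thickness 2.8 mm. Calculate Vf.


Vf = n * FAW / (rho_f * h * 1000) = 13 * 206 / (2.4 * 2.8 * 1000) = 0.3985

0.3985


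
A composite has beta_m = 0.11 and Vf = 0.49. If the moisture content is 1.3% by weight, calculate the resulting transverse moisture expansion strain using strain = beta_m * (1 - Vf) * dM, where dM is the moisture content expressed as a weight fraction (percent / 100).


dM = 1.3/100 = 0.013
strain = beta_m * (1-Vf) * dM = 0.11 * 0.51 * 0.013 = 0.0007293

0.0007293


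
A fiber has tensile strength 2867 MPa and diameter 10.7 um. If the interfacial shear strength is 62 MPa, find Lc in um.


Lc = sigma_f * d / (2 * tau_i) = 2867 * 10.7 / (2 * 62) = 247.4 um

247.4 um


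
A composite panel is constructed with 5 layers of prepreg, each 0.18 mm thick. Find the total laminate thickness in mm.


h = n * t_ply = 5 * 0.18 = 0.9 mm

0.9 mm


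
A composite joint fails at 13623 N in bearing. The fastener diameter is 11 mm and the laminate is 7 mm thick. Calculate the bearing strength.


sigma_br = F/(d*h) = 13623/(11*7) = 176.9 MPa

176.9 MPa


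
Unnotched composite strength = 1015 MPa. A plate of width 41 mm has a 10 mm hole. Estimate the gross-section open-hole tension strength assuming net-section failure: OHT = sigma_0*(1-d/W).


OHT = sigma_0*(1-d/W) = 1015*(1-10/41) = 767.4 MPa

767.4 MPa


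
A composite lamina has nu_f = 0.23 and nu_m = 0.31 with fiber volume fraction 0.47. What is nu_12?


nu_12 = nu_f*Vf + nu_m*(1-Vf) = 0.23*0.47 + 0.31*0.53 = 0.2724

0.2724


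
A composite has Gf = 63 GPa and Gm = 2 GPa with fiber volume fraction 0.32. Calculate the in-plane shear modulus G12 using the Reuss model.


1/G12 = Vf/Gf + (1-Vf)/Gm = 0.32/63 + 0.68/2
G12 = 2.9 GPa

2.9 GPa


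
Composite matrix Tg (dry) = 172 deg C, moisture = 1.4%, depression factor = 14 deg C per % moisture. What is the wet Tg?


Tg_wet = Tg_dry - k*moisture = 172 - 14*1.4 = 152.4 deg C

152.4 deg C


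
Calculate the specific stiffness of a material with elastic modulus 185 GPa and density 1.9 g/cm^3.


Specific stiffness = E/rho = 185/1.9 = 97.4 GPa/(g/cm^3)

97.4 GPa/(g/cm^3)


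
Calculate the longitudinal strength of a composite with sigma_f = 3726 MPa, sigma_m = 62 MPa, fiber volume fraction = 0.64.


sigma_1 = sigma_f*Vf + sigma_m*(1-Vf) = 3726*0.64 + 62*0.36 = 2407.0 MPa

2407.0 MPa


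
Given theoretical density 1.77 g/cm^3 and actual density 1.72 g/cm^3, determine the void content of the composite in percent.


Void% = (rho_theo - rho_actual)/rho_theo * 100 = (1.77 - 1.72)/1.77 * 100 = 2.82%

2.82%


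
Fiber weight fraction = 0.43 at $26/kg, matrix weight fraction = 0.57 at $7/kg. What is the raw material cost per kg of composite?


Cost = cost_f*Wf + cost_m*Wm = 26*0.43 + 7*0.57 = $15.17/kg

$15.17/kg


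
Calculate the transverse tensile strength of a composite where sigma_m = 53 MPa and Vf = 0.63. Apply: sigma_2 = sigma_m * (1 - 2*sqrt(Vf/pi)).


factor = 1 - 2*sqrt(0.63/pi) = 0.1044
sigma_2 = 53 * 0.1044 = 5.53 MPa

5.53 MPa


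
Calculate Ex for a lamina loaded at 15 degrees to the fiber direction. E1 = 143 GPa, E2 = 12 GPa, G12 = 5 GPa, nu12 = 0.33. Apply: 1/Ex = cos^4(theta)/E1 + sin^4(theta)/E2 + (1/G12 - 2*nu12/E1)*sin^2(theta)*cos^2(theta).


cos^4(15) = 0.870513, sin^4(15) = 0.004487, sin^2(15)*cos^2(15) = 0.0625
1/G12 - 2*nu12/E1 = 1/5 - 2*0.33/143 = 0.195385 GPa^-1
1/Ex = 0.870513/143 + 0.004487/12 + 0.195385*0.0625 = 0.018673 GPa^-1
Ex = 53.55 GPa

53.55 GPa


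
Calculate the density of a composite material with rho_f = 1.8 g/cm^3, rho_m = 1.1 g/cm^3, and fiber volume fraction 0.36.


rho_c = rho_f*Vf + rho_m*(1-Vf) = 1.8*0.36 + 1.1*0.64 = 1.352 g/cm^3

1.352 g/cm^3


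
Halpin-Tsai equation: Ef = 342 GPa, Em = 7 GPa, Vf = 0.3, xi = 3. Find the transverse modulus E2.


eta = (Ef/Em - 1)/(Ef/Em + xi) = (48.8571 - 1)/(48.8571 + 3) = 0.9229
E2 = Em*(1+xi*eta*Vf)/(1-eta*Vf) = 17.72 GPa

17.72 GPa


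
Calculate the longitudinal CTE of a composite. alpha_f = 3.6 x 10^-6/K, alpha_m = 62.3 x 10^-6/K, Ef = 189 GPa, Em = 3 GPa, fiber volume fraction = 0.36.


E1 = Ef*Vf + Em*(1-Vf) = 69.96
alpha_1 = (alpha_f*Ef*Vf + alpha_m*Em*(1-Vf))/E1 = 5.21 x 10^-6/K

5.21 x 10^-6/K


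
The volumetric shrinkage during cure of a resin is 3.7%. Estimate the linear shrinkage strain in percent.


Linear shrinkage ≈ vol_shrink/3 = 3.7/3 = 1.233%

1.233%


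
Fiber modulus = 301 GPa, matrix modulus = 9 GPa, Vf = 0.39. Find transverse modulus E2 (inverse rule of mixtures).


1/E2 = Vf/Ef + (1-Vf)/Em = 0.39/301 + 0.61/9
E2 = 14.48 GPa

14.48 GPa


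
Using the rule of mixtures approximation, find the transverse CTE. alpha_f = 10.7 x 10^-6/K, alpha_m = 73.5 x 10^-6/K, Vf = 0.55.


alpha_2 = alpha_f*Vf + alpha_m*(1-Vf) = 10.7*0.55 + 73.5*0.45 = 39.0 x 10^-6/K

39.0 x 10^-6/K


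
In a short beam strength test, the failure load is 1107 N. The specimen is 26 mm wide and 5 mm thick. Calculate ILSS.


ILSS = 3F/(4bh) = 3*1107/(4*26*5) = 6.39 MPa

6.39 MPa


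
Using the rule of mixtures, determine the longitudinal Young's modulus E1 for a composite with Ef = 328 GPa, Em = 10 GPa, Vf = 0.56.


E1 = Ef*Vf + Em*(1-Vf) = 328*0.56 + 10*0.44 = 188.08 GPa

188.08 GPa


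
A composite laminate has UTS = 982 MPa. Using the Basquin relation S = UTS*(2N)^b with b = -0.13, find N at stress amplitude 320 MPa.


N = 0.5 * (S/UTS)^(1/b) = 0.5 * (320/982)^(1/-0.13) = 2785.0165 cycles

2785.0165 cycles


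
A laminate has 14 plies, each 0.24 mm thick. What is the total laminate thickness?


h = n * t_ply = 14 * 0.24 = 3.36 mm

3.36 mm


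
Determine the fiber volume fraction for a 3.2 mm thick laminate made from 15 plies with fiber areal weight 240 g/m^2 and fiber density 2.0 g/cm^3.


Vf = n * FAW / (rho_f * h * 1000) = 15 * 240 / (2.0 * 3.2 * 1000) = 0.5625

0.5625


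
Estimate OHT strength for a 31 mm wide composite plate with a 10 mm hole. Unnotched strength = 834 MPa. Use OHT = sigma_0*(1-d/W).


OHT = sigma_0*(1-d/W) = 834*(1-10/31) = 565.0 MPa

565.0 MPa


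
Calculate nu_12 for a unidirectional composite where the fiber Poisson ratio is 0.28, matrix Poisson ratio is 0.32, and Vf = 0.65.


nu_12 = nu_f*Vf + nu_m*(1-Vf) = 0.28*0.65 + 0.32*0.35 = 0.294

0.294


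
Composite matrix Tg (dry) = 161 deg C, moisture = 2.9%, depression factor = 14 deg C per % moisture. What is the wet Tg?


Tg_wet = Tg_dry - k*moisture = 161 - 14*2.9 = 120.4 deg C

120.4 deg C


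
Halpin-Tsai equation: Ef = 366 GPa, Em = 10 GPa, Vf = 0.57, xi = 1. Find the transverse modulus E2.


eta = (Ef/Em - 1)/(Ef/Em + xi) = (36.6 - 1)/(36.6 + 1) = 0.9468
E2 = Em*(1+xi*eta*Vf)/(1-eta*Vf) = 33.45 GPa

33.45 GPa


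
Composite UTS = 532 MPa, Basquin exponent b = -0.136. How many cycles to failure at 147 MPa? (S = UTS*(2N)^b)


N = 0.5 * (S/UTS)^(1/b) = 0.5 * (147/532)^(1/-0.136) = 6401.4892 cycles

6401.4892 cycles


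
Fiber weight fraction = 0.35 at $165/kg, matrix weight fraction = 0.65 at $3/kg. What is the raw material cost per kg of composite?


Cost = cost_f*Wf + cost_m*Wm = 165*0.35 + 3*0.65 = $59.7/kg

$59.7/kg


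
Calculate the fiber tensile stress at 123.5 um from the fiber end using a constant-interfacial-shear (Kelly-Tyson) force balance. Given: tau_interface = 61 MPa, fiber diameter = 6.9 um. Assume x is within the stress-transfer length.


Force balance: sigma_f * (pi*d^2/4) = tau * (pi*d) * x  ->  sigma_f = 4 * tau * x / d
sigma_f = 4 * 61 * 123.5 / 6.9 = 4367.2 MPa

4367.2 MPa


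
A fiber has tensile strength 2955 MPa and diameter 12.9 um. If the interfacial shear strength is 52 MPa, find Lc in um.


Lc = sigma_f * d / (2 * tau_i) = 2955 * 12.9 / (2 * 52) = 366.5 um

366.5 um


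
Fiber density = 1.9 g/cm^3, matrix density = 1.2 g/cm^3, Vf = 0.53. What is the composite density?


rho_c = rho_f*Vf + rho_m*(1-Vf) = 1.9*0.53 + 1.2*0.47 = 1.571 g/cm^3

1.571 g/cm^3


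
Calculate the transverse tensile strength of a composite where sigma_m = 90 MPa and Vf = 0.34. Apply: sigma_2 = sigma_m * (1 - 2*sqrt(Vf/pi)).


factor = 1 - 2*sqrt(0.34/pi) = 0.342
sigma_2 = 90 * 0.342 = 30.78 MPa

30.78 MPa


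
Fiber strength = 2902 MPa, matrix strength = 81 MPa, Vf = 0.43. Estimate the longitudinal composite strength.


sigma_1 = sigma_f*Vf + sigma_m*(1-Vf) = 2902*0.43 + 81*0.57 = 1294.0 MPa

1294.0 MPa


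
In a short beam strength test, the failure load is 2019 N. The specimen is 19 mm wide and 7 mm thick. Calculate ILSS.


ILSS = 3F/(4bh) = 3*2019/(4*19*7) = 11.39 MPa

11.39 MPa


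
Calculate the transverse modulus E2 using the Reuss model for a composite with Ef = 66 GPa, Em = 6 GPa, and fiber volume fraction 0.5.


1/E2 = Vf/Ef + (1-Vf)/Em = 0.5/66 + 0.5/6
E2 = 11.0 GPa

11.0 GPa


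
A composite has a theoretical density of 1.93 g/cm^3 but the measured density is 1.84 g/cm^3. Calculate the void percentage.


Void% = (rho_theo - rho_actual)/rho_theo * 100 = (1.93 - 1.84)/1.93 * 100 = 4.66%

4.66%


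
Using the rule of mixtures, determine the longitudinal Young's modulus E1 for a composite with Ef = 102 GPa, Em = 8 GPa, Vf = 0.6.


E1 = Ef*Vf + Em*(1-Vf) = 102*0.6 + 8*0.4 = 64.4 GPa

64.4 GPa


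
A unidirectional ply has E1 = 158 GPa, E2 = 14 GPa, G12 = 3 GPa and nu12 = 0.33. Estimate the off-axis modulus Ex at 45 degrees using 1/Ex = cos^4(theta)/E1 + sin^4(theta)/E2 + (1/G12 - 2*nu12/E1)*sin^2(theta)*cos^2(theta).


cos^4(45) = 0.25, sin^4(45) = 0.25, sin^2(45)*cos^2(45) = 0.25
1/G12 - 2*nu12/E1 = 1/3 - 2*0.33/158 = 0.329156 GPa^-1
1/Ex = 0.25/158 + 0.25/14 + 0.329156*0.25 = 0.1017285 GPa^-1
Ex = 9.83 GPa

9.83 GPa


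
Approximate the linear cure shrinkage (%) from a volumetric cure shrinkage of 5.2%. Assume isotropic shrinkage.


Linear shrinkage ≈ vol_shrink/3 = 5.2/3 = 1.733%

1.733%


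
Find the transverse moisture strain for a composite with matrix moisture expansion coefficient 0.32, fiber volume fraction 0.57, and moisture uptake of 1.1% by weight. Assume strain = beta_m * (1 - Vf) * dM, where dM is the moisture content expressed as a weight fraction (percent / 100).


dM = 1.1/100 = 0.011
strain = beta_m * (1-Vf) * dM = 0.32 * 0.43 * 0.011 = 0.0015136

0.0015136


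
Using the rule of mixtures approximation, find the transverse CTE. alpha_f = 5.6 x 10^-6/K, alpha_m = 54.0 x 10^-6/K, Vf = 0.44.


alpha_2 = alpha_f*Vf + alpha_m*(1-Vf) = 5.6*0.44 + 54.0*0.56 = 32.7 x 10^-6/K

32.7 x 10^-6/K


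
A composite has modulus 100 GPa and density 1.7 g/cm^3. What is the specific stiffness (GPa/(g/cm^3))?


Specific stiffness = E/rho = 100/1.7 = 58.8 GPa/(g/cm^3)

58.8 GPa/(g/cm^3)


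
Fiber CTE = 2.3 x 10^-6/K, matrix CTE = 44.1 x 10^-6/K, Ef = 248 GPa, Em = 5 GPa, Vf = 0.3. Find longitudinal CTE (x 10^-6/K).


E1 = Ef*Vf + Em*(1-Vf) = 77.9
alpha_1 = (alpha_f*Ef*Vf + alpha_m*Em*(1-Vf))/E1 = 4.18 x 10^-6/K

4.18 x 10^-6/K


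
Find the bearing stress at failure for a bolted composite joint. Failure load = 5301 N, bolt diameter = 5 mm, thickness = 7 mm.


sigma_br = F/(d*h) = 5301/(5*7) = 151.5 MPa

151.5 MPa


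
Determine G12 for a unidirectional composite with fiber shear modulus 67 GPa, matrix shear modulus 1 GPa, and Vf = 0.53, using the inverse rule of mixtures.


1/G12 = Vf/Gf + (1-Vf)/Gm = 0.53/67 + 0.47/1
G12 = 2.09 GPa

2.09 GPa


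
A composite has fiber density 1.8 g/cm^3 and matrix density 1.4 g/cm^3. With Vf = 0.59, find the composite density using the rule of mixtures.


rho_c = rho_f*Vf + rho_m*(1-Vf) = 1.8*0.59 + 1.4*0.41 = 1.636 g/cm^3

1.636 g/cm^3


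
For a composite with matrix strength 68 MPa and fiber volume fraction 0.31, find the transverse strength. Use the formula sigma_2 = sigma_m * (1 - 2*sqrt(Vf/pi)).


factor = 1 - 2*sqrt(0.31/pi) = 0.3717
sigma_2 = 68 * 0.3717 = 25.28 MPa

25.28 MPa


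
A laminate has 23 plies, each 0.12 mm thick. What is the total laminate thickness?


h = n * t_ply = 23 * 0.12 = 2.76 mm

2.76 mm


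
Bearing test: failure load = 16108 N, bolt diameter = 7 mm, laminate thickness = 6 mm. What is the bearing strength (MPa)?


sigma_br = F/(d*h) = 16108/(7*6) = 383.5 MPa

383.5 MPa


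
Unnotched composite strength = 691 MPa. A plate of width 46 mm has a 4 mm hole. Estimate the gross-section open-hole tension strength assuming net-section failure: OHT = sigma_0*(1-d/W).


OHT = sigma_0*(1-d/W) = 691*(1-4/46) = 630.9 MPa

630.9 MPa


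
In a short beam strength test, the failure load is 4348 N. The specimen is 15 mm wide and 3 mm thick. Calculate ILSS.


ILSS = 3F/(4bh) = 3*4348/(4*15*3) = 72.47 MPa

72.47 MPa


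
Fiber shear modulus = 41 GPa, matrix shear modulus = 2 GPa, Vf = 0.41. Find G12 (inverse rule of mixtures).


1/G12 = Vf/Gf + (1-Vf)/Gm = 0.41/41 + 0.59/2
G12 = 3.28 GPa

3.28 GPa


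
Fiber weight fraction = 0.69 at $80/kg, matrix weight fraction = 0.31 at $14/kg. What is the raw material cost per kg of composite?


Cost = cost_f*Wf + cost_m*Wm = 80*0.69 + 14*0.31 = $59.54/kg

$59.54/kg


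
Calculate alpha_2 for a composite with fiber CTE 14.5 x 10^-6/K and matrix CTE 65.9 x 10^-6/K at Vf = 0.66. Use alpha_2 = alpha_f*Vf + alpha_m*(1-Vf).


alpha_2 = alpha_f*Vf + alpha_m*(1-Vf) = 14.5*0.66 + 65.9*0.34 = 32.0 x 10^-6/K

32.0 x 10^-6/K


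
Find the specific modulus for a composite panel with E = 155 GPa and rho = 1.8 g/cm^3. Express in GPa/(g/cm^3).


Specific stiffness = E/rho = 155/1.8 = 86.1 GPa/(g/cm^3)

86.1 GPa/(g/cm^3)


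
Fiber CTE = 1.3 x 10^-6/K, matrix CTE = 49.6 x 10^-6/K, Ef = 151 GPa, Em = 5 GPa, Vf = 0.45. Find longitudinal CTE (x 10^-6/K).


E1 = Ef*Vf + Em*(1-Vf) = 70.7
alpha_1 = (alpha_f*Ef*Vf + alpha_m*Em*(1-Vf))/E1 = 3.18 x 10^-6/K

3.18 x 10^-6/K


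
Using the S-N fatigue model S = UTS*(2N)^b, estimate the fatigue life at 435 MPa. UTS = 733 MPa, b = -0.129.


N = 0.5 * (S/UTS)^(1/b) = 0.5 * (435/733)^(1/-0.129) = 28.5544 cycles

28.5544 cycles


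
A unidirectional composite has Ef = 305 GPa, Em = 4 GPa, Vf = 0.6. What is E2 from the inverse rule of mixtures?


1/E2 = Vf/Ef + (1-Vf)/Em = 0.6/305 + 0.4/4
E2 = 9.81 GPa

9.81 GPa


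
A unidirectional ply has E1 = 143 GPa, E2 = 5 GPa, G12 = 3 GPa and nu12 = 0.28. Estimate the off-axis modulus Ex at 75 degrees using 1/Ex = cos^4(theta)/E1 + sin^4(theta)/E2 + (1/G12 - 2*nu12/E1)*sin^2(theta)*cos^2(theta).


cos^4(75) = 0.004487, sin^4(75) = 0.870513, sin^2(75)*cos^2(75) = 0.0625
1/G12 - 2*nu12/E1 = 1/3 - 2*0.28/143 = 0.329417 GPa^-1
1/Ex = 0.004487/143 + 0.870513/5 + 0.329417*0.0625 = 0.1947225 GPa^-1
Ex = 5.14 GPa

5.14 GPa


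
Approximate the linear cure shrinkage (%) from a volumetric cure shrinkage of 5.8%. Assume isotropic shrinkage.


Linear shrinkage ≈ vol_shrink/3 = 5.8/3 = 1.933%

1.933%


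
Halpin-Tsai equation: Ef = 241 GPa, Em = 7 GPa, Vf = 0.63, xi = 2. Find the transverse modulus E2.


eta = (Ef/Em - 1)/(Ef/Em + xi) = (34.4286 - 1)/(34.4286 + 2) = 0.9176
E2 = Em*(1+xi*eta*Vf)/(1-eta*Vf) = 35.78 GPa

35.78 GPa


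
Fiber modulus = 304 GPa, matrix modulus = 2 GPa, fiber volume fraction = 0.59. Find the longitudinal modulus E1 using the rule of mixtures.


E1 = Ef*Vf + Em*(1-Vf) = 304*0.59 + 2*0.41 = 180.18 GPa

180.18 GPa


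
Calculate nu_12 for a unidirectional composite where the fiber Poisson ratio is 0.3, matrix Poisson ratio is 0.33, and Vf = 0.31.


nu_12 = nu_f*Vf + nu_m*(1-Vf) = 0.3*0.31 + 0.33*0.69 = 0.3207

0.3207


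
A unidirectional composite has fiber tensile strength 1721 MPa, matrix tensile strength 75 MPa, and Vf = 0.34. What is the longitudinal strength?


sigma_1 = sigma_f*Vf + sigma_m*(1-Vf) = 1721*0.34 + 75*0.66 = 634.6 MPa

634.6 MPa


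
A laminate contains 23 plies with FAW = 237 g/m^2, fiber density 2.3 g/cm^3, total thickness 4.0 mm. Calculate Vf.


Vf = n * FAW / (rho_f * h * 1000) = 23 * 237 / (2.3 * 4.0 * 1000) = 0.5925

0.5925


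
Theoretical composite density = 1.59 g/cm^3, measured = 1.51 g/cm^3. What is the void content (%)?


Void% = (rho_theo - rho_actual)/rho_theo * 100 = (1.59 - 1.51)/1.59 * 100 = 5.03%

5.03%


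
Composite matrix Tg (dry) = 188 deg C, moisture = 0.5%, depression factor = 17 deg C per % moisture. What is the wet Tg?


Tg_wet = Tg_dry - k*moisture = 188 - 17*0.5 = 179.5 deg C

179.5 deg C


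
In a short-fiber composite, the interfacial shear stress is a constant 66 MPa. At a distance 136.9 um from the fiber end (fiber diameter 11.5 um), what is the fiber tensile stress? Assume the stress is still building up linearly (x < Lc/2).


Force balance: sigma_f * (pi*d^2/4) = tau * (pi*d) * x  ->  sigma_f = 4 * tau * x / d
sigma_f = 4 * 66 * 136.9 / 11.5 = 3142.7 MPa

3142.7 MPa


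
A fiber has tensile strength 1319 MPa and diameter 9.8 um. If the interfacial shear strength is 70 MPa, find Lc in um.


Lc = sigma_f * d / (2 * tau_i) = 1319 * 9.8 / (2 * 70) = 92.3 um

92.3 um


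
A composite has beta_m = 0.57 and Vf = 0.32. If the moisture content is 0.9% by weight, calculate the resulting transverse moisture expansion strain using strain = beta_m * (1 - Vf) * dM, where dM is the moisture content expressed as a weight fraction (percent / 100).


dM = 0.9/100 = 0.009
strain = beta_m * (1-Vf) * dM = 0.57 * 0.68 * 0.009 = 0.0034884

0.0034884


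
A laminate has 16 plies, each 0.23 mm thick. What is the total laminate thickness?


h = n * t_ply = 16 * 0.23 = 3.68 mm

3.68 mm


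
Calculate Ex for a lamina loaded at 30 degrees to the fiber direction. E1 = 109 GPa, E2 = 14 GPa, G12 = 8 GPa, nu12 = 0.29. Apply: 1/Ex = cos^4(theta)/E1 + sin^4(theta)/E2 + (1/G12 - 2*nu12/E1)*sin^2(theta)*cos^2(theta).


cos^4(30) = 0.5625, sin^4(30) = 0.0625, sin^2(30)*cos^2(30) = 0.1875
1/G12 - 2*nu12/E1 = 1/8 - 2*0.29/109 = 0.119679 GPa^-1
1/Ex = 0.5625/109 + 0.0625/14 + 0.119679*0.1875 = 0.0320646 GPa^-1
Ex = 31.19 GPa

31.19 GPa


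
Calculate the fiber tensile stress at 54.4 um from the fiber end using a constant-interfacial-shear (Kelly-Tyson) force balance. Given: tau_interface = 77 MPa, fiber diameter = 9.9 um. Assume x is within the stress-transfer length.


Force balance: sigma_f * (pi*d^2/4) = tau * (pi*d) * x  ->  sigma_f = 4 * tau * x / d
sigma_f = 4 * 77 * 54.4 / 9.9 = 1692.4 MPa

1692.4 MPa


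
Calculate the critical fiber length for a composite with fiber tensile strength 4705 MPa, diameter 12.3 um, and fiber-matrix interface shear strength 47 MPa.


Lc = sigma_f * d / (2 * tau_i) = 4705 * 12.3 / (2 * 47) = 615.7 um

615.7 um


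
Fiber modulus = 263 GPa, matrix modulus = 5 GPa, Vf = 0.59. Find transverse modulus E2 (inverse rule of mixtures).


1/E2 = Vf/Ef + (1-Vf)/Em = 0.59/263 + 0.41/5
E2 = 11.87 GPa

11.87 GPa


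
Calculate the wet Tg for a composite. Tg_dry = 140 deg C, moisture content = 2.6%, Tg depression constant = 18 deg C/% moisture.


Tg_wet = Tg_dry - k*moisture = 140 - 18*2.6 = 93.2 deg C

93.2 deg C


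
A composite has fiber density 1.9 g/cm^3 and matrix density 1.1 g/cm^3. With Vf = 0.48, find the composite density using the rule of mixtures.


rho_c = rho_f*Vf + rho_m*(1-Vf) = 1.9*0.48 + 1.1*0.52 = 1.484 g/cm^3

1.484 g/cm^3


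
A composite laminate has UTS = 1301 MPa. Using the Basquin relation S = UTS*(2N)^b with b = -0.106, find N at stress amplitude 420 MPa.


N = 0.5 * (S/UTS)^(1/b) = 0.5 * (420/1301)^(1/-0.106) = 21444.1919 cycles

21444.1919 cycles


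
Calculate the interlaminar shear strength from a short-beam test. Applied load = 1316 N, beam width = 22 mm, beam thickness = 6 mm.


ILSS = 3F/(4bh) = 3*1316/(4*22*6) = 7.48 MPa

7.48 MPa


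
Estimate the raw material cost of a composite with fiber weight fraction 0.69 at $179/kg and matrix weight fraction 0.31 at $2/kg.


Cost = cost_f*Wf + cost_m*Wm = 179*0.69 + 2*0.31 = $124.13/kg

$124.13/kg


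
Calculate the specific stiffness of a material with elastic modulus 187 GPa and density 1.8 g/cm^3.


Specific stiffness = E/rho = 187/1.8 = 103.9 GPa/(g/cm^3)

103.9 GPa/(g/cm^3)


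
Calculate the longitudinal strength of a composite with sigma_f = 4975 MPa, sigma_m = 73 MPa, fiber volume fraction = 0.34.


sigma_1 = sigma_f*Vf + sigma_m*(1-Vf) = 4975*0.34 + 73*0.66 = 1739.7 MPa

1739.7 MPa


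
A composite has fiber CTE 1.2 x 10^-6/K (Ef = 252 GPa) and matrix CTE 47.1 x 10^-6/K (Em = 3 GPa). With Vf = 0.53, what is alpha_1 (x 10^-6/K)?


E1 = Ef*Vf + Em*(1-Vf) = 134.97
alpha_1 = (alpha_f*Ef*Vf + alpha_m*Em*(1-Vf))/E1 = 1.68 x 10^-6/K

1.68 x 10^-6/K


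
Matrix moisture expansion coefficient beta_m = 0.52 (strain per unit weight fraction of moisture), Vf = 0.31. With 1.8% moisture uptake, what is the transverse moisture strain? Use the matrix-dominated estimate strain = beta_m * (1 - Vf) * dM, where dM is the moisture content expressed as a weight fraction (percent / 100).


dM = 1.8/100 = 0.018
strain = beta_m * (1-Vf) * dM = 0.52 * 0.69 * 0.018 = 0.0064584

0.0064584


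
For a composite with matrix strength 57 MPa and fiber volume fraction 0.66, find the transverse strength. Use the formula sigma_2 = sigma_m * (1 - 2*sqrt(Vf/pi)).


factor = 1 - 2*sqrt(0.66/pi) = 0.0833
sigma_2 = 57 * 0.0833 = 4.75 MPa

4.75 MPa


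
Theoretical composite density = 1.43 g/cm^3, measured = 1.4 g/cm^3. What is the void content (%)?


Void% = (rho_theo - rho_actual)/rho_theo * 100 = (1.43 - 1.4)/1.43 * 100 = 2.1%

2.1%


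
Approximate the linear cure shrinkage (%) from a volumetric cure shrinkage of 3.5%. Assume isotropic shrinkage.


Linear shrinkage ≈ vol_shrink/3 = 3.5/3 = 1.167%

1.167%


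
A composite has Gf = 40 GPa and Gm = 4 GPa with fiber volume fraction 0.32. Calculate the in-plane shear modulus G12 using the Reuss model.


1/G12 = Vf/Gf + (1-Vf)/Gm = 0.32/40 + 0.68/4
G12 = 5.62 GPa

5.62 GPa


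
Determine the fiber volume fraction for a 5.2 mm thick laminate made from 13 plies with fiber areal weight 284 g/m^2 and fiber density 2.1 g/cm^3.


Vf = n * FAW / (rho_f * h * 1000) = 13 * 284 / (2.1 * 5.2 * 1000) = 0.3381

0.3381


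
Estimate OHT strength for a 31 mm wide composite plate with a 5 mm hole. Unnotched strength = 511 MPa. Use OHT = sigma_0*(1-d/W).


OHT = sigma_0*(1-d/W) = 511*(1-5/31) = 428.6 MPa

428.6 MPa


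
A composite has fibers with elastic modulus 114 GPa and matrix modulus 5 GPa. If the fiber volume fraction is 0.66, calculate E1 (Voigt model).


E1 = Ef*Vf + Em*(1-Vf) = 114*0.66 + 5*0.34 = 76.94 GPa

76.94 GPa


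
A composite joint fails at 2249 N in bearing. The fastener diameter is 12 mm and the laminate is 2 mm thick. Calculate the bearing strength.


sigma_br = F/(d*h) = 2249/(12*2) = 93.7 MPa

93.7 MPa


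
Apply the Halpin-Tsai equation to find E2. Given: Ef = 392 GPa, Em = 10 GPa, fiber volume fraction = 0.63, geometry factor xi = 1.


eta = (Ef/Em - 1)/(Ef/Em + xi) = (39.2 - 1)/(39.2 + 1) = 0.9502
E2 = Em*(1+xi*eta*Vf)/(1-eta*Vf) = 39.83 GPa

39.83 GPa


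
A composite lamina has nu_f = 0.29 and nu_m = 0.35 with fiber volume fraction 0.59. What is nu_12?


nu_12 = nu_f*Vf + nu_m*(1-Vf) = 0.29*0.59 + 0.35*0.41 = 0.3146

0.3146


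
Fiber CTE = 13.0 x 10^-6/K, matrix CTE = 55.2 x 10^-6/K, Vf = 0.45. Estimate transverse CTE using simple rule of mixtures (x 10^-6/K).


alpha_2 = alpha_f*Vf + alpha_m*(1-Vf) = 13.0*0.45 + 55.2*0.55 = 36.2 x 10^-6/K

36.2 x 10^-6/K


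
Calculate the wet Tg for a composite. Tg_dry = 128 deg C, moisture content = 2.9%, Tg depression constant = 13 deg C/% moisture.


Tg_wet = Tg_dry - k*moisture = 128 - 13*2.9 = 90.3 deg C

90.3 deg C


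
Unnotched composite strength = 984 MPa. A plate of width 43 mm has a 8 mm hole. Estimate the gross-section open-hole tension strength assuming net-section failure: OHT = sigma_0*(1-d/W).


OHT = sigma_0*(1-d/W) = 984*(1-8/43) = 800.9 MPa

800.9 MPa


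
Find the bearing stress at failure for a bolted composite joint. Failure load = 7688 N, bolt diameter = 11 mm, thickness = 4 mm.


sigma_br = F/(d*h) = 7688/(11*4) = 174.7 MPa

174.7 MPa


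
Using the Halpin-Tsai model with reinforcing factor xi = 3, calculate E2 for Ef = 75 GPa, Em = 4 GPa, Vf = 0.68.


eta = (Ef/Em - 1)/(Ef/Em + xi) = (18.75 - 1)/(18.75 + 3) = 0.8161
E2 = Em*(1+xi*eta*Vf)/(1-eta*Vf) = 23.95 GPa

23.95 GPa


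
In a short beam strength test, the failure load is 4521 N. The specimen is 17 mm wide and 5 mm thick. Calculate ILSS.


ILSS = 3F/(4bh) = 3*4521/(4*17*5) = 39.89 MPa

39.89 MPa


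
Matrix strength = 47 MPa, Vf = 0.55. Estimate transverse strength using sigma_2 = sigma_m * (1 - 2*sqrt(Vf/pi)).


factor = 1 - 2*sqrt(0.55/pi) = 0.1632
sigma_2 = 47 * 0.1632 = 7.67 MPa

7.67 MPa


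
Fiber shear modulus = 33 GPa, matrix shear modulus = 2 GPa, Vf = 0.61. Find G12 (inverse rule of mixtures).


1/G12 = Vf/Gf + (1-Vf)/Gm = 0.61/33 + 0.39/2
G12 = 4.68 GPa

4.68 GPa


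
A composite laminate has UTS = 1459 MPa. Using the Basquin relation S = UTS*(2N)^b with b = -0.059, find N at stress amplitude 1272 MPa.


N = 0.5 * (S/UTS)^(1/b) = 0.5 * (1272/1459)^(1/-0.059) = 5.1121 cycles

5.1121 cycles


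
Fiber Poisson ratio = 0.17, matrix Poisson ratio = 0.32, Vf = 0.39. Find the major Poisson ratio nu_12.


nu_12 = nu_f*Vf + nu_m*(1-Vf) = 0.17*0.39 + 0.32*0.61 = 0.2615

0.2615


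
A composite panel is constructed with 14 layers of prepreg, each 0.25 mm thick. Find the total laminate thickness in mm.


h = n * t_ply = 14 * 0.25 = 3.5 mm

3.5 mm


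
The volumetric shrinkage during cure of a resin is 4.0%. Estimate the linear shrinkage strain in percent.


Linear shrinkage ≈ vol_shrink/3 = 4.0/3 = 1.333%

1.333%


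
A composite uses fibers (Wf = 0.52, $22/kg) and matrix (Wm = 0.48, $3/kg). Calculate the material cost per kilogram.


Cost = cost_f*Wf + cost_m*Wm = 22*0.52 + 3*0.48 = $12.88/kg

$12.88/kg


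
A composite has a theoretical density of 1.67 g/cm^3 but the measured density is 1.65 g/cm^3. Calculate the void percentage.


Void% = (rho_theo - rho_actual)/rho_theo * 100 = (1.67 - 1.65)/1.67 * 100 = 1.2%

1.2%


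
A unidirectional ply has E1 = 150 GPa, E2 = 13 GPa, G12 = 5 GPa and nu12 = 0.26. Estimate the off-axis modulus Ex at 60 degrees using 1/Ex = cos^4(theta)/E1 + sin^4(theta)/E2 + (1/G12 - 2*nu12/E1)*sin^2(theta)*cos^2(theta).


cos^4(60) = 0.0625, sin^4(60) = 0.5625, sin^2(60)*cos^2(60) = 0.1875
1/G12 - 2*nu12/E1 = 1/5 - 2*0.26/150 = 0.196533 GPa^-1
1/Ex = 0.0625/150 + 0.5625/13 + 0.196533*0.1875 = 0.0805359 GPa^-1
Ex = 12.42 GPa

12.42 GPa


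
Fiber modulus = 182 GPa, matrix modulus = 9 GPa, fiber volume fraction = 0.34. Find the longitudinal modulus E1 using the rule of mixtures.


E1 = Ef*Vf + Em*(1-Vf) = 182*0.34 + 9*0.66 = 67.82 GPa

67.82 GPa


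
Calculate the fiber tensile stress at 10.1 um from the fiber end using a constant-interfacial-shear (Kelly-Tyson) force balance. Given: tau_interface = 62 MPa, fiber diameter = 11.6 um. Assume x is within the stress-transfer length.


Force balance: sigma_f * (pi*d^2/4) = tau * (pi*d) * x  ->  sigma_f = 4 * tau * x / d
sigma_f = 4 * 62 * 10.1 / 11.6 = 215.9 MPa

215.9 MPa


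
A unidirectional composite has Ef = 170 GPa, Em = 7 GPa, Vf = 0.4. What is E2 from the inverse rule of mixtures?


1/E2 = Vf/Ef + (1-Vf)/Em = 0.4/170 + 0.6/7
E2 = 11.35 GPa

11.35 GPa


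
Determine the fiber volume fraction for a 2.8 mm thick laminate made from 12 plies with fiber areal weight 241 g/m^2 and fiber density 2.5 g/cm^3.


Vf = n * FAW / (rho_f * h * 1000) = 12 * 241 / (2.5 * 2.8 * 1000) = 0.4131

0.4131


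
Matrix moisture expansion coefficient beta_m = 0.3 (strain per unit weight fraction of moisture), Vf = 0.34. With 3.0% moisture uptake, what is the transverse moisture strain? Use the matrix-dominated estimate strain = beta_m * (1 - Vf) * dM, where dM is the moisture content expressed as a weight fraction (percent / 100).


dM = 3.0/100 = 0.03
strain = beta_m * (1-Vf) * dM = 0.3 * 0.66 * 0.03 = 0.00594

0.00594


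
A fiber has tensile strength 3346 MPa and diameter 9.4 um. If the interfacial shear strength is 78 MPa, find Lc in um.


Lc = sigma_f * d / (2 * tau_i) = 3346 * 9.4 / (2 * 78) = 201.6 um

201.6 um


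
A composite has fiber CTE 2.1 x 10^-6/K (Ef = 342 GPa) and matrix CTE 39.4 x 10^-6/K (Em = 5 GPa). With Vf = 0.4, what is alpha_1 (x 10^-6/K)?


E1 = Ef*Vf + Em*(1-Vf) = 139.8
alpha_1 = (alpha_f*Ef*Vf + alpha_m*Em*(1-Vf))/E1 = 2.9 x 10^-6/K

2.9 x 10^-6/K


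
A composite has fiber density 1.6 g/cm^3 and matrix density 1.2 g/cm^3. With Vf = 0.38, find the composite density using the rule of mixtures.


rho_c = rho_f*Vf + rho_m*(1-Vf) = 1.6*0.38 + 1.2*0.62 = 1.352 g/cm^3

1.352 g/cm^3


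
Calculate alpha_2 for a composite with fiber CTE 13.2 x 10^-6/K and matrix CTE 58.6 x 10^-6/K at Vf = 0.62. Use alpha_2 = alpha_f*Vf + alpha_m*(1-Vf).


alpha_2 = alpha_f*Vf + alpha_m*(1-Vf) = 13.2*0.62 + 58.6*0.38 = 30.5 x 10^-6/K

30.5 x 10^-6/K


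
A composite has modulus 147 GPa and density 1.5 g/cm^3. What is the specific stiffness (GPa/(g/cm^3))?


Specific stiffness = E/rho = 147/1.5 = 98.0 GPa/(g/cm^3)

98.0 GPa/(g/cm^3)


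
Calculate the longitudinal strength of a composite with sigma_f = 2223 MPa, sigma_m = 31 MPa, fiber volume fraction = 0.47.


sigma_1 = sigma_f*Vf + sigma_m*(1-Vf) = 2223*0.47 + 31*0.53 = 1061.2 MPa

1061.2 MPa


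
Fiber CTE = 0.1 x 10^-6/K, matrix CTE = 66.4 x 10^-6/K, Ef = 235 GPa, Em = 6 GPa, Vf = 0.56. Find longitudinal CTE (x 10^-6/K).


E1 = Ef*Vf + Em*(1-Vf) = 134.24
alpha_1 = (alpha_f*Ef*Vf + alpha_m*Em*(1-Vf))/E1 = 1.4 x 10^-6/K

1.4 x 10^-6/K


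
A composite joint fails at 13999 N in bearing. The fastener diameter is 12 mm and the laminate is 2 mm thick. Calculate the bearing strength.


sigma_br = F/(d*h) = 13999/(12*2) = 583.3 MPa

583.3 MPa


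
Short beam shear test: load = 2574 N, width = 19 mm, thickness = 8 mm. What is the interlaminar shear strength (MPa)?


ILSS = 3F/(4bh) = 3*2574/(4*19*8) = 12.7 MPa

12.7 MPa


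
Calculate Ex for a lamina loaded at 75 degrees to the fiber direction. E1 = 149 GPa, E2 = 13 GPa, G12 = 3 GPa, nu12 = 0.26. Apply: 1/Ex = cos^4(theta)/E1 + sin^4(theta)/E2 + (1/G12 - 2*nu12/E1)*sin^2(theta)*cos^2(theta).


cos^4(75) = 0.004487, sin^4(75) = 0.870513, sin^2(75)*cos^2(75) = 0.0625
1/G12 - 2*nu12/E1 = 1/3 - 2*0.26/149 = 0.329843 GPa^-1
1/Ex = 0.004487/149 + 0.870513/13 + 0.329843*0.0625 = 0.0876078 GPa^-1
Ex = 11.41 GPa

11.41 GPa


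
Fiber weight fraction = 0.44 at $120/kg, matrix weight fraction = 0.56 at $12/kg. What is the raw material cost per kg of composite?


Cost = cost_f*Wf + cost_m*Wm = 120*0.44 + 12*0.56 = $59.52/kg

$59.52/kg


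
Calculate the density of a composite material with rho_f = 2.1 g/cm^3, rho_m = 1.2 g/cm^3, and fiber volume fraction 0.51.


rho_c = rho_f*Vf + rho_m*(1-Vf) = 2.1*0.51 + 1.2*0.49 = 1.659 g/cm^3

1.659 g/cm^3


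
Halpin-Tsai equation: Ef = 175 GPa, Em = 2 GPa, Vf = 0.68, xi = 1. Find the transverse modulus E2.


eta = (Ef/Em - 1)/(Ef/Em + xi) = (87.5 - 1)/(87.5 + 1) = 0.9774
E2 = Em*(1+xi*eta*Vf)/(1-eta*Vf) = 9.93 GPa

9.93 GPa


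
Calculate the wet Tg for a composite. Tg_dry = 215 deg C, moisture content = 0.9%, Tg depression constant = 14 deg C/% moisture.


Tg_wet = Tg_dry - k*moisture = 215 - 14*0.9 = 202.4 deg C

202.4 deg C


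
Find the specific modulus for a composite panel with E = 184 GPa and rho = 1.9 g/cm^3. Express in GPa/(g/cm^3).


Specific stiffness = E/rho = 184/1.9 = 96.8 GPa/(g/cm^3)

96.8 GPa/(g/cm^3)


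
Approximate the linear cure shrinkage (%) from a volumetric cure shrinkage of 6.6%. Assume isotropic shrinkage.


Linear shrinkage ≈ vol_shrink/3 = 6.6/3 = 2.2%

2.2%


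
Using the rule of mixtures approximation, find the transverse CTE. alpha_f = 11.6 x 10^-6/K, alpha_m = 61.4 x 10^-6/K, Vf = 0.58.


alpha_2 = alpha_f*Vf + alpha_m*(1-Vf) = 11.6*0.58 + 61.4*0.42 = 32.5 x 10^-6/K

32.5 x 10^-6/K


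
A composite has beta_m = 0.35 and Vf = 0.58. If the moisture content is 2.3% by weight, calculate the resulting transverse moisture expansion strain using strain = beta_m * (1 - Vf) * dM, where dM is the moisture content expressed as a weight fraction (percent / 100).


dM = 2.3/100 = 0.023
strain = beta_m * (1-Vf) * dM = 0.35 * 0.42 * 0.023 = 0.003381

0.003381


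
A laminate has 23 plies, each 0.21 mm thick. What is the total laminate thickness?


h = n * t_ply = 23 * 0.21 = 4.83 mm

4.83 mm


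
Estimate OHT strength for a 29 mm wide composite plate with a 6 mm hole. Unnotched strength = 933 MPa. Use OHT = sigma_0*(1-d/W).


OHT = sigma_0*(1-d/W) = 933*(1-6/29) = 740.0 MPa

740.0 MPa


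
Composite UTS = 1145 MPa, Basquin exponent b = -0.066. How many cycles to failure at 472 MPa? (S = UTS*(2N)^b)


N = 0.5 * (S/UTS)^(1/b) = 0.5 * (472/1145)^(1/-0.066) = 339027.5371 cycles

339027.5371 cycles


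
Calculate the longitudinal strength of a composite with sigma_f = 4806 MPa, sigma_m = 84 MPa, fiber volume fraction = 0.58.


sigma_1 = sigma_f*Vf + sigma_m*(1-Vf) = 4806*0.58 + 84*0.42 = 2822.8 MPa

2822.8 MPa


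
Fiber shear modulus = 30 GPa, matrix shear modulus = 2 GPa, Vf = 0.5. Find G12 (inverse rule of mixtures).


1/G12 = Vf/Gf + (1-Vf)/Gm = 0.5/30 + 0.5/2
G12 = 3.75 GPa

3.75 GPa


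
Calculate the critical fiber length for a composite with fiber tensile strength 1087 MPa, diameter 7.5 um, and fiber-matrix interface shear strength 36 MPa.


Lc = sigma_f * d / (2 * tau_i) = 1087 * 7.5 / (2 * 36) = 113.2 um

113.2 um


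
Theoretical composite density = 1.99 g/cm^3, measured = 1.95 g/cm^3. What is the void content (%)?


Void% = (rho_theo - rho_actual)/rho_theo * 100 = (1.99 - 1.95)/1.99 * 100 = 2.01%

2.01%


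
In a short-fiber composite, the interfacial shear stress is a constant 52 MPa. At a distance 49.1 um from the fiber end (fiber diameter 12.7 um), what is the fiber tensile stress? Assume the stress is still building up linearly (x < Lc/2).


Force balance: sigma_f * (pi*d^2/4) = tau * (pi*d) * x  ->  sigma_f = 4 * tau * x / d
sigma_f = 4 * 52 * 49.1 / 12.7 = 804.2 MPa

804.2 MPa


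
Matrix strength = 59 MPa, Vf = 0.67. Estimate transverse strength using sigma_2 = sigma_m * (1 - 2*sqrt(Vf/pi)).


factor = 1 - 2*sqrt(0.67/pi) = 0.0764
sigma_2 = 59 * 0.0764 = 4.51 MPa

4.51 MPa


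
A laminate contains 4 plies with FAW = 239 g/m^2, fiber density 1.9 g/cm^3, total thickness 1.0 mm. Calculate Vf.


Vf = n * FAW / (rho_f * h * 1000) = 4 * 239 / (1.9 * 1.0 * 1000) = 0.5032

0.5032


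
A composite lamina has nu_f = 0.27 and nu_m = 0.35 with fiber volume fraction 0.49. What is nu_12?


nu_12 = nu_f*Vf + nu_m*(1-Vf) = 0.27*0.49 + 0.35*0.51 = 0.3108

0.3108


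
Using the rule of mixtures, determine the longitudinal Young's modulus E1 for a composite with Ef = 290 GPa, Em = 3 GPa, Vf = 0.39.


E1 = Ef*Vf + Em*(1-Vf) = 290*0.39 + 3*0.61 = 114.93 GPa

114.93 GPa


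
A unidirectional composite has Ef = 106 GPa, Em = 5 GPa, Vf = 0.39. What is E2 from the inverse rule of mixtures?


1/E2 = Vf/Ef + (1-Vf)/Em = 0.39/106 + 0.61/5
E2 = 7.96 GPa

7.96 GPa


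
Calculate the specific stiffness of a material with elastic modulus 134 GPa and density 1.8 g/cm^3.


Specific stiffness = E/rho = 134/1.8 = 74.4 GPa/(g/cm^3)

74.4 GPa/(g/cm^3)


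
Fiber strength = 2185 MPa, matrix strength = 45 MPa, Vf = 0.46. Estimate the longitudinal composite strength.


sigma_1 = sigma_f*Vf + sigma_m*(1-Vf) = 2185*0.46 + 45*0.54 = 1029.4 MPa

1029.4 MPa


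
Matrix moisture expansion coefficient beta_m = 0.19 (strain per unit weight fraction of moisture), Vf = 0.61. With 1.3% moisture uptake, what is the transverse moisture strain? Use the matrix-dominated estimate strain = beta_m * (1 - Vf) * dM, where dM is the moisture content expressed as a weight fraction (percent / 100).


dM = 1.3/100 = 0.013
strain = beta_m * (1-Vf) * dM = 0.19 * 0.39 * 0.013 = 0.0009633

0.0009633


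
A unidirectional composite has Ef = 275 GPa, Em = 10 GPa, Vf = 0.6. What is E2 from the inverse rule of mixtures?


1/E2 = Vf/Ef + (1-Vf)/Em = 0.6/275 + 0.4/10
E2 = 23.71 GPa

23.71 GPa


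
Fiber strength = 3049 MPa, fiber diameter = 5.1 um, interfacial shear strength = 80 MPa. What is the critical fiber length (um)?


Lc = sigma_f * d / (2 * tau_i) = 3049 * 5.1 / (2 * 80) = 97.2 um

97.2 um


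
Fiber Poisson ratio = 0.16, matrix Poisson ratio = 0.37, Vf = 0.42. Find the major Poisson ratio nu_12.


nu_12 = nu_f*Vf + nu_m*(1-Vf) = 0.16*0.42 + 0.37*0.58 = 0.2818

0.2818


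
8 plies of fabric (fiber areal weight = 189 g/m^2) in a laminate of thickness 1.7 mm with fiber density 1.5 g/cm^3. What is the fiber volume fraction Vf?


Vf = n * FAW / (rho_f * h * 1000) = 8 * 189 / (1.5 * 1.7 * 1000) = 0.5929

0.5929


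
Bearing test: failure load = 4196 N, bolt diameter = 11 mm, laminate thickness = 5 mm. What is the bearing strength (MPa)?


sigma_br = F/(d*h) = 4196/(11*5) = 76.3 MPa

76.3 MPa


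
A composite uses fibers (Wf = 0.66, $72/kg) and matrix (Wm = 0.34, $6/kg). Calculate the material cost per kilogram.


Cost = cost_f*Wf + cost_m*Wm = 72*0.66 + 6*0.34 = $49.56/kg

$49.56/kg


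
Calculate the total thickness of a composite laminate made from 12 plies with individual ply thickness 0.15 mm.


h = n * t_ply = 12 * 0.15 = 1.8 mm

1.8 mm


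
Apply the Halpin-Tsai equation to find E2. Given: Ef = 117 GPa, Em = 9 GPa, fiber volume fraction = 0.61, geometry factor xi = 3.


eta = (Ef/Em - 1)/(Ef/Em + xi) = (13.0 - 1)/(13.0 + 3) = 0.75
E2 = Em*(1+xi*eta*Vf)/(1-eta*Vf) = 39.36 GPa

39.36 GPa


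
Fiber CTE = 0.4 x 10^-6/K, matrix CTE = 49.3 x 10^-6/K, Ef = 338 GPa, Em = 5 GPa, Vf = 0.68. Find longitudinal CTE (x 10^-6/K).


E1 = Ef*Vf + Em*(1-Vf) = 231.44
alpha_1 = (alpha_f*Ef*Vf + alpha_m*Em*(1-Vf))/E1 = 0.74 x 10^-6/K

0.74 x 10^-6/K


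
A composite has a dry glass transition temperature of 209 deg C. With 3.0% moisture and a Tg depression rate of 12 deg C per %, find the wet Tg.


Tg_wet = Tg_dry - k*moisture = 209 - 12*3.0 = 173.0 deg C

173.0 deg C


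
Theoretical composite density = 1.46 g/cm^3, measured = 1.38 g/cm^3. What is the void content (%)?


Void% = (rho_theo - rho_actual)/rho_theo * 100 = (1.46 - 1.38)/1.46 * 100 = 5.48%

5.48%


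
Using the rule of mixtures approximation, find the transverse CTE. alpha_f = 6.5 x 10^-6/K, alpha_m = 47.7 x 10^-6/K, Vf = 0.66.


alpha_2 = alpha_f*Vf + alpha_m*(1-Vf) = 6.5*0.66 + 47.7*0.34 = 20.5 x 10^-6/K

20.5 x 10^-6/K


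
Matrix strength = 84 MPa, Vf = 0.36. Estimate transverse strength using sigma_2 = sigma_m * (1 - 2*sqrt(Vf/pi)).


factor = 1 - 2*sqrt(0.36/pi) = 0.323
sigma_2 = 84 * 0.323 = 27.13 MPa

27.13 MPa


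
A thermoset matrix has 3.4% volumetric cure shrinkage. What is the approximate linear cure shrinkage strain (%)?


Linear shrinkage ≈ vol_shrink/3 = 3.4/3 = 1.133%

1.133%


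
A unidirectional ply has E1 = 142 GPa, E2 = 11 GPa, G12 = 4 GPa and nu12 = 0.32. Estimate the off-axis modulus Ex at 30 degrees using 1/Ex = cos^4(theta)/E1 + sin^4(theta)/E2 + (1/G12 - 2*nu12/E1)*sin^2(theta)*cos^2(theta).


cos^4(30) = 0.5625, sin^4(30) = 0.0625, sin^2(30)*cos^2(30) = 0.1875
1/G12 - 2*nu12/E1 = 1/4 - 2*0.32/142 = 0.245493 GPa^-1
1/Ex = 0.5625/142 + 0.0625/11 + 0.245493*0.1875 = 0.055673 GPa^-1
Ex = 17.96 GPa

17.96 GPa


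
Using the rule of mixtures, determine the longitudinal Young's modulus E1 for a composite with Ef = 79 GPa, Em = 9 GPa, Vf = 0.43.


E1 = Ef*Vf + Em*(1-Vf) = 79*0.43 + 9*0.57 = 39.1 GPa

39.1 GPa
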